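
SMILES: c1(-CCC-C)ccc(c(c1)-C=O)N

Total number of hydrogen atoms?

Hydrogens are implicit in SMILES; fill each atom to its normal valence:
  3 × C: 2 H each → 6
  3 × C (aromatic): 1 H each → 3
  3 × C (aromatic): no H
  1 × C: 3 H
  1 × C: 1 H
  1 × N: 2 H
  1 × O: no H
  Total hydrogens = 15.

15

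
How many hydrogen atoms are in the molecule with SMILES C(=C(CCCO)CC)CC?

Hydrogens are implicit in SMILES; fill each atom to its normal valence:
  5 × C: 2 H each → 10
  2 × C: 3 H each → 6
  1 × C: 1 H
  1 × C: no H
  1 × O: 1 H
  Total hydrogens = 18.

18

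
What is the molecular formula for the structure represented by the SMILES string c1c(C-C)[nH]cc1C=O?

Heavy atoms from the SMILES: 7 C, 1 N, 1 O.
Implicit hydrogens by atom environment:
  2 × C (aromatic): 1 H each → 2
  2 × C (aromatic): no H
  1 × C: 3 H
  1 × C: 2 H
  1 × C: 1 H
  1 × N (aromatic): 1 H
  1 × O: no H
  Total hydrogens = 9.
Molecular formula: C7H9NO

C7H9NO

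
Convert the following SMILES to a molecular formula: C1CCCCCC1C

Heavy atoms from the SMILES: 8 C.
Implicit hydrogens by atom environment:
  6 × C: 2 H each → 12
  1 × C: 3 H
  1 × C: 1 H
  Total hydrogens = 16.
Molecular formula: C8H16

C8H16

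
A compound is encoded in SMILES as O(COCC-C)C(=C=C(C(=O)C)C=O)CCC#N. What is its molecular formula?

C13H17NO4

Heavy atoms from the SMILES: 13 C, 1 N, 4 O.
Implicit hydrogens by atom environment:
  5 × C: 2 H each → 10
  5 × C: no H
  4 × O: no H
  2 × C: 3 H each → 6
  1 × C: 1 H
  1 × N: no H
  Total hydrogens = 17.
Molecular formula: C13H17NO4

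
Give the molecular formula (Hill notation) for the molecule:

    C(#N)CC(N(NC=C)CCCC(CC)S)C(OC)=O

C13H23N3O2S

Heavy atoms from the SMILES: 13 C, 3 N, 2 O, 1 S.
Implicit hydrogens by atom environment:
  6 × C: 2 H each → 12
  3 × C: 1 H each → 3
  2 × C: 3 H each → 6
  2 × C: no H
  2 × N: no H
  2 × O: no H
  1 × N: 1 H
  1 × S: 1 H
  Total hydrogens = 23.
Molecular formula: C13H23N3O2S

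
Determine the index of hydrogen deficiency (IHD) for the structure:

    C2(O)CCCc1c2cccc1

5

Molecular formula from the SMILES: C10H12O.
DoU = (2C + 2 + N − H − X)/2 = (2·10 + 2 + 0 − 12 − 0)/2 = 10/2 = 5.
(Structurally: 2 ring(s) + 3 π bond(s) = 5.)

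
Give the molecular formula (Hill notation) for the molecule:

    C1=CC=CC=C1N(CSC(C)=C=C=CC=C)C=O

Heavy atoms from the SMILES: 15 C, 1 N, 1 O, 1 S.
Implicit hydrogens by atom environment:
  5 × C (aromatic): 1 H each → 5
  3 × C: 1 H each → 3
  3 × C: no H
  2 × C: 2 H each → 4
  1 × C: 3 H
  1 × C (aromatic): no H
  1 × N: no H
  1 × O: no H
  1 × S: no H
  Total hydrogens = 15.
Molecular formula: C15H15NOS

C15H15NOS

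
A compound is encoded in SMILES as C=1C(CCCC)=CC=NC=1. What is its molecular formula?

Heavy atoms from the SMILES: 9 C, 1 N.
Implicit hydrogens by atom environment:
  4 × C (aromatic): 1 H each → 4
  3 × C: 2 H each → 6
  1 × C: 3 H
  1 × C (aromatic): no H
  1 × N (aromatic): no H
  Total hydrogens = 13.
Molecular formula: C9H13N

C9H13N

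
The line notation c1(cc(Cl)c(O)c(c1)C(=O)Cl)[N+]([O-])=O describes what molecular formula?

Heavy atoms from the SMILES: 7 C, 2 Cl, 1 N, 4 O.
Implicit hydrogens by atom environment:
  4 × C (aromatic): no H
  2 × C (aromatic): 1 H each → 2
  2 × Cl: no H
  2 × O: no H
  1 × C: no H
  1 × N (charge +1): no H
  1 × O: 1 H
  1 × O (charge -1): no H
  Total hydrogens = 3.
Molecular formula: C7H3Cl2NO4

C7H3Cl2NO4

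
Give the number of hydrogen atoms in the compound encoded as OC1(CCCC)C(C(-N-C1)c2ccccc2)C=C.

Hydrogens are implicit in SMILES; fill each atom to its normal valence:
  5 × C: 2 H each → 10
  5 × C (aromatic): 1 H each → 5
  3 × C: 1 H each → 3
  1 × C: 3 H
  1 × C: no H
  1 × C (aromatic): no H
  1 × N: 1 H
  1 × O: 1 H
  Total hydrogens = 23.

23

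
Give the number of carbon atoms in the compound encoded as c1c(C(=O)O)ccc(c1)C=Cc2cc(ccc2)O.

The symbol for carbon appears 15 times in the SMILES. Lowercase c denotes aromatic carbon and counts toward C.

15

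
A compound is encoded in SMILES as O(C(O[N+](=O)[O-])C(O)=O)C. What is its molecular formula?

C3H5NO6

Heavy atoms from the SMILES: 3 C, 1 N, 6 O.
Implicit hydrogens by atom environment:
  4 × O: no H
  1 × C: 3 H
  1 × C: 1 H
  1 × C: no H
  1 × N (charge +1): no H
  1 × O: 1 H
  1 × O (charge -1): no H
  Total hydrogens = 5.
Molecular formula: C3H5NO6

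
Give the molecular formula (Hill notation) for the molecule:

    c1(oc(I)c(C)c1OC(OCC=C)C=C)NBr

C11H13BrINO3

Heavy atoms from the SMILES: 1 Br, 11 C, 1 I, 1 N, 3 O.
Implicit hydrogens by atom environment:
  4 × C (aromatic): no H
  3 × C: 2 H each → 6
  3 × C: 1 H each → 3
  2 × O: no H
  1 × Br: no H
  1 × C: 3 H
  1 × I: no H
  1 × N: 1 H
  1 × O (aromatic): no H
  Total hydrogens = 13.
Molecular formula: C11H13BrINO3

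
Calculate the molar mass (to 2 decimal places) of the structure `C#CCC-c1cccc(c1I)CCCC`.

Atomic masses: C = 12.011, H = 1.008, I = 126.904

Molecular formula: C14H17I.
M = 14×12.011 + 17×1.008 + 1×126.904 = 312.19 g/mol.

312.19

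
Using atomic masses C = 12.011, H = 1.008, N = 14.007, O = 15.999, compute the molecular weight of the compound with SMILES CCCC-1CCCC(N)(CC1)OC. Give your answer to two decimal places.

185.31

Molecular formula: C11H23NO.
M = 11×12.011 + 23×1.008 + 1×14.007 + 1×15.999 = 185.31 g/mol.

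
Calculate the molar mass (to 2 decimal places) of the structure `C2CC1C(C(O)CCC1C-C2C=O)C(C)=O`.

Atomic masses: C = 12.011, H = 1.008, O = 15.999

224.30

Molecular formula: C13H20O3.
M = 13×12.011 + 20×1.008 + 3×15.999 = 224.30 g/mol.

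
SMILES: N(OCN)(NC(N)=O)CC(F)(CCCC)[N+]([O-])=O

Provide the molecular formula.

C8H18FN5O4

Heavy atoms from the SMILES: 8 C, 1 F, 5 N, 4 O.
Implicit hydrogens by atom environment:
  5 × C: 2 H each → 10
  3 × O: no H
  2 × C: no H
  2 × N: 2 H each → 4
  1 × C: 3 H
  1 × F: no H
  1 × N: 1 H
  1 × N: no H
  1 × N (charge +1): no H
  1 × O (charge -1): no H
  Total hydrogens = 18.
Molecular formula: C8H18FN5O4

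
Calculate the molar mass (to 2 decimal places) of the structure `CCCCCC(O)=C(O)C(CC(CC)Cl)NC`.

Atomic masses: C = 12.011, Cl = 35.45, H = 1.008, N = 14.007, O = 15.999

263.81

Molecular formula: C13H26ClNO2.
M = 13×12.011 + 1×35.45 + 26×1.008 + 1×14.007 + 2×15.999 = 263.81 g/mol.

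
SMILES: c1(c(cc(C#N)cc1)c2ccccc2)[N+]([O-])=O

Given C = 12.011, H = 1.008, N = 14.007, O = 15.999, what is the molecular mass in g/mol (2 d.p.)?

224.22

Molecular formula: C13H8N2O2.
M = 13×12.011 + 8×1.008 + 2×14.007 + 2×15.999 = 224.22 g/mol.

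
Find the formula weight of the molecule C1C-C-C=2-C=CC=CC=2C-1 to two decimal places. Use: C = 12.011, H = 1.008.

132.21

Molecular formula: C10H12.
M = 10×12.011 + 12×1.008 = 132.21 g/mol.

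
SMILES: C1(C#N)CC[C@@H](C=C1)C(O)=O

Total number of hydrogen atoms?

Hydrogens are implicit in SMILES; fill each atom to its normal valence:
  4 × C: 1 H each → 4
  2 × C: 2 H each → 4
  2 × C: no H
  1 × N: no H
  1 × O: 1 H
  1 × O: no H
  Total hydrogens = 9.

9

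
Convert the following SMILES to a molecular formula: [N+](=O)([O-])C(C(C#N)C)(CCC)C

C8H14N2O2

Heavy atoms from the SMILES: 8 C, 2 N, 2 O.
Implicit hydrogens by atom environment:
  3 × C: 3 H each → 9
  2 × C: 2 H each → 4
  2 × C: no H
  1 × C: 1 H
  1 × N: no H
  1 × N (charge +1): no H
  1 × O: no H
  1 × O (charge -1): no H
  Total hydrogens = 14.
Molecular formula: C8H14N2O2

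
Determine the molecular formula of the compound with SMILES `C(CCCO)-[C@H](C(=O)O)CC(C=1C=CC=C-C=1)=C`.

Heavy atoms from the SMILES: 15 C, 3 O.
Implicit hydrogens by atom environment:
  6 × C: 2 H each → 12
  5 × C (aromatic): 1 H each → 5
  2 × C: no H
  2 × O: 1 H each → 2
  1 × C: 1 H
  1 × C (aromatic): no H
  1 × O: no H
  Total hydrogens = 20.
Molecular formula: C15H20O3

C15H20O3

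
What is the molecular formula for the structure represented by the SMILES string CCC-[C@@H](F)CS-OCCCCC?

Heavy atoms from the SMILES: 10 C, 1 F, 1 O, 1 S.
Implicit hydrogens by atom environment:
  7 × C: 2 H each → 14
  2 × C: 3 H each → 6
  1 × C: 1 H
  1 × F: no H
  1 × O: no H
  1 × S: no H
  Total hydrogens = 21.
Molecular formula: C10H21FOS

C10H21FOS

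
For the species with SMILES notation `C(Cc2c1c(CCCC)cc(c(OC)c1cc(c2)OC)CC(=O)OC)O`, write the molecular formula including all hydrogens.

C21H28O5

Heavy atoms from the SMILES: 21 C, 5 O.
Implicit hydrogens by atom environment:
  7 × C (aromatic): no H
  6 × C: 2 H each → 12
  4 × C: 3 H each → 12
  4 × O: no H
  3 × C (aromatic): 1 H each → 3
  1 × C: no H
  1 × O: 1 H
  Total hydrogens = 28.
Molecular formula: C21H28O5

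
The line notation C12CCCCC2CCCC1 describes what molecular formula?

C10H18

Heavy atoms from the SMILES: 10 C.
Implicit hydrogens by atom environment:
  8 × C: 2 H each → 16
  2 × C: 1 H each → 2
  Total hydrogens = 18.
Molecular formula: C10H18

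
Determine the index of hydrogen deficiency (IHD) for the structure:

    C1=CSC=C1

Molecular formula from the SMILES: C4H4S.
DoU = (2C + 2 + N − H − X)/2 = (2·4 + 2 + 0 − 4 − 0)/2 = 6/2 = 3.
(Structurally: 1 ring(s) + 2 π bond(s) = 3.)

3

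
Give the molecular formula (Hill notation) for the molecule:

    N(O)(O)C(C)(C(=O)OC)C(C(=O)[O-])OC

C7H12NO7-

Heavy atoms from the SMILES: 7 C, 1 N, 7 O.
Implicit hydrogens by atom environment:
  4 × O: no H
  3 × C: 3 H each → 9
  3 × C: no H
  2 × O: 1 H each → 2
  1 × C: 1 H
  1 × N: no H
  1 × O (charge -1): no H
  Total hydrogens = 12.
Net charge -1.
Molecular formula: C7H12NO7-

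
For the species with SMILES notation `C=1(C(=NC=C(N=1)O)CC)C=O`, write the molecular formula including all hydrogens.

Heavy atoms from the SMILES: 7 C, 2 N, 2 O.
Implicit hydrogens by atom environment:
  3 × C (aromatic): no H
  2 × N (aromatic): no H
  1 × C: 3 H
  1 × C: 2 H
  1 × C (aromatic): 1 H
  1 × C: 1 H
  1 × O: 1 H
  1 × O: no H
  Total hydrogens = 8.
Molecular formula: C7H8N2O2

C7H8N2O2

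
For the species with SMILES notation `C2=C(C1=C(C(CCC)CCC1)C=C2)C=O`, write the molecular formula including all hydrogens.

Heavy atoms from the SMILES: 14 C, 1 O.
Implicit hydrogens by atom environment:
  5 × C: 2 H each → 10
  3 × C (aromatic): 1 H each → 3
  3 × C (aromatic): no H
  2 × C: 1 H each → 2
  1 × C: 3 H
  1 × O: no H
  Total hydrogens = 18.
Molecular formula: C14H18O

C14H18O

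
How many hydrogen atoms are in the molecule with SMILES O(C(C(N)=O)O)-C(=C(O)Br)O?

Hydrogens are implicit in SMILES; fill each atom to its normal valence:
  3 × C: no H
  3 × O: 1 H each → 3
  2 × O: no H
  1 × Br: no H
  1 × C: 1 H
  1 × N: 2 H
  Total hydrogens = 6.

6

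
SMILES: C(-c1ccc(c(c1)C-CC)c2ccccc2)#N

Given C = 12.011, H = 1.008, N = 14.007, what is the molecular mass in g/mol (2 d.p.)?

221.30

Molecular formula: C16H15N.
M = 16×12.011 + 15×1.008 + 1×14.007 = 221.30 g/mol.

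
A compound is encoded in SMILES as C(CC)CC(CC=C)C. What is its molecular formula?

Heavy atoms from the SMILES: 9 C.
Implicit hydrogens by atom environment:
  5 × C: 2 H each → 10
  2 × C: 3 H each → 6
  2 × C: 1 H each → 2
  Total hydrogens = 18.
Molecular formula: C9H18

C9H18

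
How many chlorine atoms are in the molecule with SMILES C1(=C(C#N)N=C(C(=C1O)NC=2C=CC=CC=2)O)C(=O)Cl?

The symbol for chlorine appears 1 time in the SMILES.

1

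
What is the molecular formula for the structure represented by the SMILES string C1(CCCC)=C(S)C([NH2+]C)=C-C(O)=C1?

Heavy atoms from the SMILES: 11 C, 1 N, 1 O, 1 S.
Implicit hydrogens by atom environment:
  4 × C (aromatic): no H
  3 × C: 2 H each → 6
  2 × C: 3 H each → 6
  2 × C (aromatic): 1 H each → 2
  1 × N (charge +1): 2 H
  1 × O: 1 H
  1 × S: 1 H
  Total hydrogens = 18.
Net charge +1.
Molecular formula: C11H18NOS+

C11H18NOS+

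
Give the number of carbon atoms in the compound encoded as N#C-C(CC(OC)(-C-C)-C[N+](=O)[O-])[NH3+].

8

The symbol for carbon appears 8 times in the SMILES.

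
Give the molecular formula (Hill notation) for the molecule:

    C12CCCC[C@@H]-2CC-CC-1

Heavy atoms from the SMILES: 10 C.
Implicit hydrogens by atom environment:
  8 × C: 2 H each → 16
  2 × C: 1 H each → 2
  Total hydrogens = 18.
Molecular formula: C10H18

C10H18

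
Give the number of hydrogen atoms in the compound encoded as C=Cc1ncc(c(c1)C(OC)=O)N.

10

Hydrogens are implicit in SMILES; fill each atom to its normal valence:
  3 × C (aromatic): no H
  2 × C (aromatic): 1 H each → 2
  2 × O: no H
  1 × C: 3 H
  1 × C: 2 H
  1 × C: 1 H
  1 × C: no H
  1 × N: 2 H
  1 × N (aromatic): no H
  Total hydrogens = 10.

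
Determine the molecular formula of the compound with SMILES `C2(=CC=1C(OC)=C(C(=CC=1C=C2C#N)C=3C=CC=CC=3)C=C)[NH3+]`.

C20H17N2O+

Heavy atoms from the SMILES: 20 C, 2 N, 1 O.
Implicit hydrogens by atom environment:
  8 × C (aromatic): 1 H each → 8
  8 × C (aromatic): no H
  1 × C: 3 H
  1 × C: 2 H
  1 × C: 1 H
  1 × C: no H
  1 × N (charge +1): 3 H
  1 × N: no H
  1 × O: no H
  Total hydrogens = 17.
Net charge +1.
Molecular formula: C20H17N2O+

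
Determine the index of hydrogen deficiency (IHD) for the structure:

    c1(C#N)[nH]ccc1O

Molecular formula from the SMILES: C5H4N2O.
DoU = (2C + 2 + N − H − X)/2 = (2·5 + 2 + 2 − 4 − 0)/2 = 10/2 = 5.
(Structurally: 1 ring(s) + 4 π bond(s) = 5.)

5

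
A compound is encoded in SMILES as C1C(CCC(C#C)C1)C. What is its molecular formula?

C9H14

Heavy atoms from the SMILES: 9 C.
Implicit hydrogens by atom environment:
  4 × C: 2 H each → 8
  3 × C: 1 H each → 3
  1 × C: 3 H
  1 × C: no H
  Total hydrogens = 14.
Molecular formula: C9H14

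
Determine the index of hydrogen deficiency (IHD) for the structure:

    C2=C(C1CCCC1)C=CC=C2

Molecular formula from the SMILES: C11H14.
DoU = (2C + 2 + N − H − X)/2 = (2·11 + 2 + 0 − 14 − 0)/2 = 10/2 = 5.
(Structurally: 2 ring(s) + 3 π bond(s) = 5.)

5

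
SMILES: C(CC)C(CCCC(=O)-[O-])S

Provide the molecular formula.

Heavy atoms from the SMILES: 8 C, 2 O, 1 S.
Implicit hydrogens by atom environment:
  5 × C: 2 H each → 10
  1 × C: 3 H
  1 × C: 1 H
  1 × C: no H
  1 × O: no H
  1 × O (charge -1): no H
  1 × S: 1 H
  Total hydrogens = 15.
Net charge -1.
Molecular formula: C8H15O2S-

C8H15O2S-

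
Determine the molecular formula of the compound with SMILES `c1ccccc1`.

C6H6

Heavy atoms from the SMILES: 6 C.
Implicit hydrogens by atom environment:
  6 × C (aromatic): 1 H each → 6
  Total hydrogens = 6.
Molecular formula: C6H6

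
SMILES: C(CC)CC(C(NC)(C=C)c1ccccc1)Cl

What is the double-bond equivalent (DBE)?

5

Molecular formula from the SMILES: C15H22ClN.
DoU = (2C + 2 + N − H − X)/2 = (2·15 + 2 + 1 − 22 − 1)/2 = 10/2 = 5.
(Structurally: 1 ring(s) + 4 π bond(s) = 5.)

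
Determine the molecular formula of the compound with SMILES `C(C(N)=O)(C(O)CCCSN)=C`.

Heavy atoms from the SMILES: 7 C, 2 N, 2 O, 1 S.
Implicit hydrogens by atom environment:
  4 × C: 2 H each → 8
  2 × C: no H
  2 × N: 2 H each → 4
  1 × C: 1 H
  1 × O: 1 H
  1 × O: no H
  1 × S: no H
  Total hydrogens = 14.
Molecular formula: C7H14N2O2S

C7H14N2O2S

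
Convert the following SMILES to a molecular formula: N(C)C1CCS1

Heavy atoms from the SMILES: 4 C, 1 N, 1 S.
Implicit hydrogens by atom environment:
  2 × C: 2 H each → 4
  1 × C: 3 H
  1 × C: 1 H
  1 × N: 1 H
  1 × S: no H
  Total hydrogens = 9.
Molecular formula: C4H9NS

C4H9NS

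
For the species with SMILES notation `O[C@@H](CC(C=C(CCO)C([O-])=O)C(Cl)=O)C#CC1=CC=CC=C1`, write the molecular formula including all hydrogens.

C17H16ClO5-

Heavy atoms from the SMILES: 17 C, 1 Cl, 5 O.
Implicit hydrogens by atom environment:
  5 × C (aromatic): 1 H each → 5
  5 × C: no H
  3 × C: 2 H each → 6
  3 × C: 1 H each → 3
  2 × O: 1 H each → 2
  2 × O: no H
  1 × C (aromatic): no H
  1 × Cl: no H
  1 × O (charge -1): no H
  Total hydrogens = 16.
Net charge -1.
Molecular formula: C17H16ClO5-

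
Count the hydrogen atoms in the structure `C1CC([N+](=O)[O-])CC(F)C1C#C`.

10

Hydrogens are implicit in SMILES; fill each atom to its normal valence:
  4 × C: 1 H each → 4
  3 × C: 2 H each → 6
  1 × C: no H
  1 × F: no H
  1 × N (charge +1): no H
  1 × O: no H
  1 × O (charge -1): no H
  Total hydrogens = 10.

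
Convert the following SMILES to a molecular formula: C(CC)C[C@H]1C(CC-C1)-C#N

C10H17N

Heavy atoms from the SMILES: 10 C, 1 N.
Implicit hydrogens by atom environment:
  6 × C: 2 H each → 12
  2 × C: 1 H each → 2
  1 × C: 3 H
  1 × C: no H
  1 × N: no H
  Total hydrogens = 17.
Molecular formula: C10H17N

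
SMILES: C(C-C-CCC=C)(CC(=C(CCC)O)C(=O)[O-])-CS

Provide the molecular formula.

C15H25O3S-

Heavy atoms from the SMILES: 15 C, 3 O, 1 S.
Implicit hydrogens by atom environment:
  9 × C: 2 H each → 18
  3 × C: no H
  2 × C: 1 H each → 2
  1 × C: 3 H
  1 × O: 1 H
  1 × O: no H
  1 × O (charge -1): no H
  1 × S: 1 H
  Total hydrogens = 25.
Net charge -1.
Molecular formula: C15H25O3S-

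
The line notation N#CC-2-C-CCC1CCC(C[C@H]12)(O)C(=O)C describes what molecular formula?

Heavy atoms from the SMILES: 13 C, 1 N, 2 O.
Implicit hydrogens by atom environment:
  6 × C: 2 H each → 12
  3 × C: 1 H each → 3
  3 × C: no H
  1 × C: 3 H
  1 × N: no H
  1 × O: 1 H
  1 × O: no H
  Total hydrogens = 19.
Molecular formula: C13H19NO2

C13H19NO2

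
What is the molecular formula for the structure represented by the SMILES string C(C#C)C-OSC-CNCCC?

Heavy atoms from the SMILES: 9 C, 1 N, 1 O, 1 S.
Implicit hydrogens by atom environment:
  6 × C: 2 H each → 12
  1 × C: 3 H
  1 × C: 1 H
  1 × C: no H
  1 × N: 1 H
  1 × O: no H
  1 × S: no H
  Total hydrogens = 17.
Molecular formula: C9H17NOS

C9H17NOS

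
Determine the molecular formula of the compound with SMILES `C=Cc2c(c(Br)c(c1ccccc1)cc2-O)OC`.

C15H13BrO2

Heavy atoms from the SMILES: 1 Br, 15 C, 2 O.
Implicit hydrogens by atom environment:
  6 × C (aromatic): 1 H each → 6
  6 × C (aromatic): no H
  1 × Br: no H
  1 × C: 3 H
  1 × C: 2 H
  1 × C: 1 H
  1 × O: 1 H
  1 × O: no H
  Total hydrogens = 13.
Molecular formula: C15H13BrO2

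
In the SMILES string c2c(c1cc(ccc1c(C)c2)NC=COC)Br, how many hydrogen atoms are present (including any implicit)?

Hydrogens are implicit in SMILES; fill each atom to its normal valence:
  5 × C (aromatic): 1 H each → 5
  5 × C (aromatic): no H
  2 × C: 3 H each → 6
  2 × C: 1 H each → 2
  1 × Br: no H
  1 × N: 1 H
  1 × O: no H
  Total hydrogens = 14.

14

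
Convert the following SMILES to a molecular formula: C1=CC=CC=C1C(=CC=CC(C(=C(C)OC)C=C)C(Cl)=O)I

C18H18ClIO2

Heavy atoms from the SMILES: 18 C, 1 Cl, 1 I, 2 O.
Implicit hydrogens by atom environment:
  5 × C: 1 H each → 5
  5 × C (aromatic): 1 H each → 5
  4 × C: no H
  2 × C: 3 H each → 6
  2 × O: no H
  1 × C: 2 H
  1 × C (aromatic): no H
  1 × Cl: no H
  1 × I: no H
  Total hydrogens = 18.
Molecular formula: C18H18ClIO2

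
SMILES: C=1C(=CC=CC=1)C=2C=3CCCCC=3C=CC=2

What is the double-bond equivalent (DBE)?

Molecular formula from the SMILES: C16H16.
DoU = (2C + 2 + N − H − X)/2 = (2·16 + 2 + 0 − 16 − 0)/2 = 18/2 = 9.
(Structurally: 3 ring(s) + 6 π bond(s) = 9.)

9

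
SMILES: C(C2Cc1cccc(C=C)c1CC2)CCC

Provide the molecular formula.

Heavy atoms from the SMILES: 16 C.
Implicit hydrogens by atom environment:
  7 × C: 2 H each → 14
  3 × C (aromatic): 1 H each → 3
  3 × C (aromatic): no H
  2 × C: 1 H each → 2
  1 × C: 3 H
  Total hydrogens = 22.
Molecular formula: C16H22

C16H22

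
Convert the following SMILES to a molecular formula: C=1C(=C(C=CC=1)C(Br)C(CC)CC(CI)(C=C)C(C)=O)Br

C17H21Br2IO

Heavy atoms from the SMILES: 2 Br, 17 C, 1 I, 1 O.
Implicit hydrogens by atom environment:
  4 × C: 2 H each → 8
  4 × C (aromatic): 1 H each → 4
  3 × C: 1 H each → 3
  2 × Br: no H
  2 × C: 3 H each → 6
  2 × C: no H
  2 × C (aromatic): no H
  1 × I: no H
  1 × O: no H
  Total hydrogens = 21.
Molecular formula: C17H21Br2IO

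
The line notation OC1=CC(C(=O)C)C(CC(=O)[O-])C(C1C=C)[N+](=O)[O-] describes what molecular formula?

C12H14NO6-

Heavy atoms from the SMILES: 12 C, 1 N, 6 O.
Implicit hydrogens by atom environment:
  6 × C: 1 H each → 6
  3 × C: no H
  3 × O: no H
  2 × C: 2 H each → 4
  2 × O (charge -1): no H
  1 × C: 3 H
  1 × N (charge +1): no H
  1 × O: 1 H
  Total hydrogens = 14.
Net charge -1.
Molecular formula: C12H14NO6-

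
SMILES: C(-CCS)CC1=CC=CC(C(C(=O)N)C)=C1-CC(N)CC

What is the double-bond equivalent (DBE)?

5

Molecular formula from the SMILES: C17H28N2OS.
DoU = (2C + 2 + N − H − X)/2 = (2·17 + 2 + 2 − 28 − 0)/2 = 10/2 = 5.
(Structurally: 1 ring(s) + 4 π bond(s) = 5.)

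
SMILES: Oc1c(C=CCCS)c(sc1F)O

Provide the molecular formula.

C8H9FO2S2

Heavy atoms from the SMILES: 8 C, 1 F, 2 O, 2 S.
Implicit hydrogens by atom environment:
  4 × C (aromatic): no H
  2 × C: 2 H each → 4
  2 × C: 1 H each → 2
  2 × O: 1 H each → 2
  1 × F: no H
  1 × S: 1 H
  1 × S (aromatic): no H
  Total hydrogens = 9.
Molecular formula: C8H9FO2S2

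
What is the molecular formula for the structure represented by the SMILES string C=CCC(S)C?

Heavy atoms from the SMILES: 5 C, 1 S.
Implicit hydrogens by atom environment:
  2 × C: 2 H each → 4
  2 × C: 1 H each → 2
  1 × C: 3 H
  1 × S: 1 H
  Total hydrogens = 10.
Molecular formula: C5H10S

C5H10S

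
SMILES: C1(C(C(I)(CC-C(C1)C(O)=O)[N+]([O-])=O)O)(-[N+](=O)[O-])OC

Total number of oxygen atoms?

8

The symbol for oxygen appears 8 times in the SMILES.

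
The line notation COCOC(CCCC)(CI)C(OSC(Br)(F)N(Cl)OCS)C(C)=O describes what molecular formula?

C13H23BrClFINO5S2

Heavy atoms from the SMILES: 1 Br, 13 C, 1 Cl, 1 F, 1 I, 1 N, 5 O, 2 S.
Implicit hydrogens by atom environment:
  6 × C: 2 H each → 12
  5 × O: no H
  3 × C: 3 H each → 9
  3 × C: no H
  1 × Br: no H
  1 × C: 1 H
  1 × Cl: no H
  1 × F: no H
  1 × I: no H
  1 × N: no H
  1 × S: 1 H
  1 × S: no H
  Total hydrogens = 23.
Molecular formula: C13H23BrClFINO5S2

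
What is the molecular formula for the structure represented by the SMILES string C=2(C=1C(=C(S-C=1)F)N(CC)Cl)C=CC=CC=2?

C12H11ClFNS

Heavy atoms from the SMILES: 12 C, 1 Cl, 1 F, 1 N, 1 S.
Implicit hydrogens by atom environment:
  6 × C (aromatic): 1 H each → 6
  4 × C (aromatic): no H
  1 × C: 3 H
  1 × C: 2 H
  1 × Cl: no H
  1 × F: no H
  1 × N: no H
  1 × S (aromatic): no H
  Total hydrogens = 11.
Molecular formula: C12H11ClFNS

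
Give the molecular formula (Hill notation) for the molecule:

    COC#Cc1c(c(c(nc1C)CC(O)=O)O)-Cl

Heavy atoms from the SMILES: 11 C, 1 Cl, 1 N, 4 O.
Implicit hydrogens by atom environment:
  5 × C (aromatic): no H
  3 × C: no H
  2 × C: 3 H each → 6
  2 × O: 1 H each → 2
  2 × O: no H
  1 × C: 2 H
  1 × Cl: no H
  1 × N (aromatic): no H
  Total hydrogens = 10.
Molecular formula: C11H10ClNO4

C11H10ClNO4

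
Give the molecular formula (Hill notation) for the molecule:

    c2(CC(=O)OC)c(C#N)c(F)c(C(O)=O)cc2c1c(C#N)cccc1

C18H11FN2O4

Heavy atoms from the SMILES: 18 C, 1 F, 2 N, 4 O.
Implicit hydrogens by atom environment:
  7 × C (aromatic): no H
  5 × C (aromatic): 1 H each → 5
  4 × C: no H
  3 × O: no H
  2 × N: no H
  1 × C: 3 H
  1 × C: 2 H
  1 × F: no H
  1 × O: 1 H
  Total hydrogens = 11.
Molecular formula: C18H11FN2O4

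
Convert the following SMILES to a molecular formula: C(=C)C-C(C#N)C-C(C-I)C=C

C10H14IN

Heavy atoms from the SMILES: 10 C, 1 I, 1 N.
Implicit hydrogens by atom environment:
  5 × C: 2 H each → 10
  4 × C: 1 H each → 4
  1 × C: no H
  1 × I: no H
  1 × N: no H
  Total hydrogens = 14.
Molecular formula: C10H14IN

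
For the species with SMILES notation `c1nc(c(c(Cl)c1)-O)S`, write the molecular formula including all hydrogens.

Heavy atoms from the SMILES: 5 C, 1 Cl, 1 N, 1 O, 1 S.
Implicit hydrogens by atom environment:
  3 × C (aromatic): no H
  2 × C (aromatic): 1 H each → 2
  1 × Cl: no H
  1 × N (aromatic): no H
  1 × O: 1 H
  1 × S: 1 H
  Total hydrogens = 4.
Molecular formula: C5H4ClNOS

C5H4ClNOS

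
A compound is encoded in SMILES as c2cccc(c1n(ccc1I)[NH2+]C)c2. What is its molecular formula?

C11H12IN2+

Heavy atoms from the SMILES: 11 C, 1 I, 2 N.
Implicit hydrogens by atom environment:
  7 × C (aromatic): 1 H each → 7
  3 × C (aromatic): no H
  1 × C: 3 H
  1 × I: no H
  1 × N (charge +1): 2 H
  1 × N (aromatic): no H
  Total hydrogens = 12.
Net charge +1.
Molecular formula: C11H12IN2+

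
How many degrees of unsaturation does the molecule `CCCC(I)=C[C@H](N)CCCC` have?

1

Molecular formula from the SMILES: C10H20IN.
DoU = (2C + 2 + N − H − X)/2 = (2·10 + 2 + 1 − 20 − 1)/2 = 2/2 = 1.
(Structurally: 0 ring(s) + 1 π bond(s) = 1.)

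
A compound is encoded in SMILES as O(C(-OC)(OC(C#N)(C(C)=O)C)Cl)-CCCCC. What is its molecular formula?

Heavy atoms from the SMILES: 12 C, 1 Cl, 1 N, 4 O.
Implicit hydrogens by atom environment:
  4 × C: 3 H each → 12
  4 × C: 2 H each → 8
  4 × C: no H
  4 × O: no H
  1 × Cl: no H
  1 × N: no H
  Total hydrogens = 20.
Molecular formula: C12H20ClNO4

C12H20ClNO4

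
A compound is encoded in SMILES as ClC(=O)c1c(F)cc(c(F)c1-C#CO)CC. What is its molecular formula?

C11H7ClF2O2

Heavy atoms from the SMILES: 11 C, 1 Cl, 2 F, 2 O.
Implicit hydrogens by atom environment:
  5 × C (aromatic): no H
  3 × C: no H
  2 × F: no H
  1 × C: 3 H
  1 × C: 2 H
  1 × C (aromatic): 1 H
  1 × Cl: no H
  1 × O: 1 H
  1 × O: no H
  Total hydrogens = 7.
Molecular formula: C11H7ClF2O2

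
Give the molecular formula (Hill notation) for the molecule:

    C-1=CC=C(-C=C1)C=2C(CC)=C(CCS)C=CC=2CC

C18H22S

Heavy atoms from the SMILES: 18 C, 1 S.
Implicit hydrogens by atom environment:
  7 × C (aromatic): 1 H each → 7
  5 × C (aromatic): no H
  4 × C: 2 H each → 8
  2 × C: 3 H each → 6
  1 × S: 1 H
  Total hydrogens = 22.
Molecular formula: C18H22S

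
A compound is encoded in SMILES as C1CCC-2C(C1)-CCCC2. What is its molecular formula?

C10H18

Heavy atoms from the SMILES: 10 C.
Implicit hydrogens by atom environment:
  8 × C: 2 H each → 16
  2 × C: 1 H each → 2
  Total hydrogens = 18.
Molecular formula: C10H18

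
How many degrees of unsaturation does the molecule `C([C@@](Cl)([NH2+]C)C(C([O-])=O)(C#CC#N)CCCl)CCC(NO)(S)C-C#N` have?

7

Molecular formula from the SMILES: C15H20Cl2N4O3S.
DoU = (2C + 2 + N − H − X)/2 = (2·15 + 2 + 4 − 20 − 2)/2 = 14/2 = 7.
(Structurally: 0 ring(s) + 7 π bond(s) = 7.)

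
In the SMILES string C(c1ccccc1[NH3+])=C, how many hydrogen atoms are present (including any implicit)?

10

Hydrogens are implicit in SMILES; fill each atom to its normal valence:
  4 × C (aromatic): 1 H each → 4
  2 × C (aromatic): no H
  1 × C: 2 H
  1 × C: 1 H
  1 × N (charge +1): 3 H
  Total hydrogens = 10.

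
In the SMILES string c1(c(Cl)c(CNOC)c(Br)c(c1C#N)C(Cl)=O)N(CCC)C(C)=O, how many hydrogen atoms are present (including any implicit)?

Hydrogens are implicit in SMILES; fill each atom to its normal valence:
  6 × C (aromatic): no H
  3 × C: 3 H each → 9
  3 × C: 2 H each → 6
  3 × C: no H
  3 × O: no H
  2 × Cl: no H
  2 × N: no H
  1 × Br: no H
  1 × N: 1 H
  Total hydrogens = 16.

16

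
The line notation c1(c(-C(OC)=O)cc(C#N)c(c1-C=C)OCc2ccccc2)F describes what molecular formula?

Heavy atoms from the SMILES: 18 C, 1 F, 1 N, 3 O.
Implicit hydrogens by atom environment:
  6 × C (aromatic): 1 H each → 6
  6 × C (aromatic): no H
  3 × O: no H
  2 × C: 2 H each → 4
  2 × C: no H
  1 × C: 3 H
  1 × C: 1 H
  1 × F: no H
  1 × N: no H
  Total hydrogens = 14.
Molecular formula: C18H14FNO3

C18H14FNO3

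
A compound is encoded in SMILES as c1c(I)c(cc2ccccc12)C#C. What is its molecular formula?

C12H7I

Heavy atoms from the SMILES: 12 C, 1 I.
Implicit hydrogens by atom environment:
  6 × C (aromatic): 1 H each → 6
  4 × C (aromatic): no H
  1 × C: 1 H
  1 × C: no H
  1 × I: no H
  Total hydrogens = 7.
Molecular formula: C12H7I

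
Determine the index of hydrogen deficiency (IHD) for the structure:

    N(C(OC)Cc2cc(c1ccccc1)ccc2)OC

8

Molecular formula from the SMILES: C16H19NO2.
DoU = (2C + 2 + N − H − X)/2 = (2·16 + 2 + 1 − 19 − 0)/2 = 16/2 = 8.
(Structurally: 2 ring(s) + 6 π bond(s) = 8.)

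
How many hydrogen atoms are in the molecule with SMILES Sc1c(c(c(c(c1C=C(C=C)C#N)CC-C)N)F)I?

Hydrogens are implicit in SMILES; fill each atom to its normal valence:
  6 × C (aromatic): no H
  3 × C: 2 H each → 6
  2 × C: 1 H each → 2
  2 × C: no H
  1 × C: 3 H
  1 × F: no H
  1 × I: no H
  1 × N: 2 H
  1 × N: no H
  1 × S: 1 H
  Total hydrogens = 14.

14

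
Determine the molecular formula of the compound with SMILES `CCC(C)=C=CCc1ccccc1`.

C13H16

Heavy atoms from the SMILES: 13 C.
Implicit hydrogens by atom environment:
  5 × C (aromatic): 1 H each → 5
  2 × C: 3 H each → 6
  2 × C: 2 H each → 4
  2 × C: no H
  1 × C: 1 H
  1 × C (aromatic): no H
  Total hydrogens = 16.
Molecular formula: C13H16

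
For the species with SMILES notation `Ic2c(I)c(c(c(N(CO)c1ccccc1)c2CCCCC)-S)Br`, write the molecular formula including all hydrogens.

Heavy atoms from the SMILES: 1 Br, 18 C, 2 I, 1 N, 1 O, 1 S.
Implicit hydrogens by atom environment:
  7 × C (aromatic): no H
  5 × C: 2 H each → 10
  5 × C (aromatic): 1 H each → 5
  2 × I: no H
  1 × Br: no H
  1 × C: 3 H
  1 × N: no H
  1 × O: 1 H
  1 × S: 1 H
  Total hydrogens = 20.
Molecular formula: C18H20BrI2NOS

C18H20BrI2NOS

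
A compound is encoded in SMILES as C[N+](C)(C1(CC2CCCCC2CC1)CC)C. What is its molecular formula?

Heavy atoms from the SMILES: 15 C, 1 N.
Implicit hydrogens by atom environment:
  8 × C: 2 H each → 16
  4 × C: 3 H each → 12
  2 × C: 1 H each → 2
  1 × C: no H
  1 × N (charge +1): no H
  Total hydrogens = 30.
Net charge +1.
Molecular formula: C15H30N+

C15H30N+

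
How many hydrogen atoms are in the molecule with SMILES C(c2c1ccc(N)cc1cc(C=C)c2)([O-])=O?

Hydrogens are implicit in SMILES; fill each atom to its normal valence:
  5 × C (aromatic): 1 H each → 5
  5 × C (aromatic): no H
  1 × C: 2 H
  1 × C: 1 H
  1 × C: no H
  1 × N: 2 H
  1 × O: no H
  1 × O (charge -1): no H
  Total hydrogens = 10.

10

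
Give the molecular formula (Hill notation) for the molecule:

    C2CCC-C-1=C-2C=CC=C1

C10H12

Heavy atoms from the SMILES: 10 C.
Implicit hydrogens by atom environment:
  4 × C: 2 H each → 8
  4 × C (aromatic): 1 H each → 4
  2 × C (aromatic): no H
  Total hydrogens = 12.
Molecular formula: C10H12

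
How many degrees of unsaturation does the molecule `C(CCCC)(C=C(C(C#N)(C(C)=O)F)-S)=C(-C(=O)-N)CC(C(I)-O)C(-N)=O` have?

7

Molecular formula from the SMILES: C17H23FIN3O4S.
DoU = (2C + 2 + N − H − X)/2 = (2·17 + 2 + 3 − 23 − 2)/2 = 14/2 = 7.
(Structurally: 0 ring(s) + 7 π bond(s) = 7.)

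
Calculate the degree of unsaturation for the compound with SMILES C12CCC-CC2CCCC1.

Molecular formula from the SMILES: C10H18.
DoU = (2C + 2 + N − H − X)/2 = (2·10 + 2 + 0 − 18 − 0)/2 = 4/2 = 2.
(Structurally: 2 ring(s) + 0 π bond(s) = 2.)

2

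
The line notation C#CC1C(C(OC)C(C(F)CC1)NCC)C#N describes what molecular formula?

C13H19FN2O

Heavy atoms from the SMILES: 13 C, 1 F, 2 N, 1 O.
Implicit hydrogens by atom environment:
  6 × C: 1 H each → 6
  3 × C: 2 H each → 6
  2 × C: 3 H each → 6
  2 × C: no H
  1 × F: no H
  1 × N: 1 H
  1 × N: no H
  1 × O: no H
  Total hydrogens = 19.
Molecular formula: C13H19FN2O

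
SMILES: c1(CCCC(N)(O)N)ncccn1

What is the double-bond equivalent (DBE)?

Molecular formula from the SMILES: C8H14N4O.
DoU = (2C + 2 + N − H − X)/2 = (2·8 + 2 + 4 − 14 − 0)/2 = 8/2 = 4.
(Structurally: 1 ring(s) + 3 π bond(s) = 4.)

4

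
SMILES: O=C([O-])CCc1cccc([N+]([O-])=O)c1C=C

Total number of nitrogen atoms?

1

The symbol for nitrogen appears 1 time in the SMILES.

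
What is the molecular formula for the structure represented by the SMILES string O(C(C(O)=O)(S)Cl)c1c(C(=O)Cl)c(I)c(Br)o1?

Heavy atoms from the SMILES: 1 Br, 7 C, 2 Cl, 1 I, 5 O, 1 S.
Implicit hydrogens by atom environment:
  4 × C (aromatic): no H
  3 × C: no H
  3 × O: no H
  2 × Cl: no H
  1 × Br: no H
  1 × I: no H
  1 × O: 1 H
  1 × O (aromatic): no H
  1 × S: 1 H
  Total hydrogens = 2.
Molecular formula: C7H2BrCl2IO5S

C7H2BrCl2IO5S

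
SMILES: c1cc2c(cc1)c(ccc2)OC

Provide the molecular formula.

C11H10O

Heavy atoms from the SMILES: 11 C, 1 O.
Implicit hydrogens by atom environment:
  7 × C (aromatic): 1 H each → 7
  3 × C (aromatic): no H
  1 × C: 3 H
  1 × O: no H
  Total hydrogens = 10.
Molecular formula: C11H10O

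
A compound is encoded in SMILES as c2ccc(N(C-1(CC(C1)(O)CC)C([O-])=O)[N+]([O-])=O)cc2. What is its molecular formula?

Heavy atoms from the SMILES: 13 C, 2 N, 5 O.
Implicit hydrogens by atom environment:
  5 × C (aromatic): 1 H each → 5
  3 × C: 2 H each → 6
  3 × C: no H
  2 × O: no H
  2 × O (charge -1): no H
  1 × C: 3 H
  1 × C (aromatic): no H
  1 × N: no H
  1 × N (charge +1): no H
  1 × O: 1 H
  Total hydrogens = 15.
Net charge -1.
Molecular formula: C13H15N2O5-

C13H15N2O5-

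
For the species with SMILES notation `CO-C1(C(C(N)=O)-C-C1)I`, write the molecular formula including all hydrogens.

Heavy atoms from the SMILES: 6 C, 1 I, 1 N, 2 O.
Implicit hydrogens by atom environment:
  2 × C: 2 H each → 4
  2 × C: no H
  2 × O: no H
  1 × C: 3 H
  1 × C: 1 H
  1 × I: no H
  1 × N: 2 H
  Total hydrogens = 10.
Molecular formula: C6H10INO2

C6H10INO2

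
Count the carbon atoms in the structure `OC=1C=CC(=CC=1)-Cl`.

6

The symbol for carbon appears 6 times in the SMILES. (Cl is a single chlorine, not C + l.)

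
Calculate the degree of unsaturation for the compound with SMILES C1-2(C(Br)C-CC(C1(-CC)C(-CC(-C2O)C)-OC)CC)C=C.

Molecular formula from the SMILES: C18H31BrO2.
DoU = (2C + 2 + N − H − X)/2 = (2·18 + 2 + 0 − 31 − 1)/2 = 6/2 = 3.
(Structurally: 2 ring(s) + 1 π bond(s) = 3.)

3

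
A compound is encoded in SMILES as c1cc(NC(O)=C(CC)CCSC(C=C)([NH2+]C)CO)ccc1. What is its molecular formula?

C17H27N2O2S+

Heavy atoms from the SMILES: 17 C, 2 N, 2 O, 1 S.
Implicit hydrogens by atom environment:
  5 × C: 2 H each → 10
  5 × C (aromatic): 1 H each → 5
  3 × C: no H
  2 × C: 3 H each → 6
  2 × O: 1 H each → 2
  1 × C: 1 H
  1 × C (aromatic): no H
  1 × N (charge +1): 2 H
  1 × N: 1 H
  1 × S: no H
  Total hydrogens = 27.
Net charge +1.
Molecular formula: C17H27N2O2S+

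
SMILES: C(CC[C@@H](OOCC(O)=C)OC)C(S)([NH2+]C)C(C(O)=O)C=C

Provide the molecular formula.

C14H26NO6S+

Heavy atoms from the SMILES: 14 C, 1 N, 6 O, 1 S.
Implicit hydrogens by atom environment:
  6 × C: 2 H each → 12
  4 × O: no H
  3 × C: 1 H each → 3
  3 × C: no H
  2 × C: 3 H each → 6
  2 × O: 1 H each → 2
  1 × N (charge +1): 2 H
  1 × S: 1 H
  Total hydrogens = 26.
Net charge +1.
Molecular formula: C14H26NO6S+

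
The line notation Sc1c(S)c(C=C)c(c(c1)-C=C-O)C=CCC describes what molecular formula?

Heavy atoms from the SMILES: 14 C, 1 O, 2 S.
Implicit hydrogens by atom environment:
  5 × C: 1 H each → 5
  5 × C (aromatic): no H
  2 × C: 2 H each → 4
  2 × S: 1 H each → 2
  1 × C: 3 H
  1 × C (aromatic): 1 H
  1 × O: 1 H
  Total hydrogens = 16.
Molecular formula: C14H16OS2

C14H16OS2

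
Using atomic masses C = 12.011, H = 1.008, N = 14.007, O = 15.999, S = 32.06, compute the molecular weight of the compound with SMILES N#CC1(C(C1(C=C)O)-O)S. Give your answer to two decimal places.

157.19

Molecular formula: C6H7NO2S.
M = 6×12.011 + 7×1.008 + 1×14.007 + 2×15.999 + 1×32.06 = 157.19 g/mol.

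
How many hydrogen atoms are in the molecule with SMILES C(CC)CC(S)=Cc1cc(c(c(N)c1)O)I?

Hydrogens are implicit in SMILES; fill each atom to its normal valence:
  4 × C (aromatic): no H
  3 × C: 2 H each → 6
  2 × C (aromatic): 1 H each → 2
  1 × C: 3 H
  1 × C: 1 H
  1 × C: no H
  1 × I: no H
  1 × N: 2 H
  1 × O: 1 H
  1 × S: 1 H
  Total hydrogens = 16.

16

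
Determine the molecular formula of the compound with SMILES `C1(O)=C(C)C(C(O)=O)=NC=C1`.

Heavy atoms from the SMILES: 7 C, 1 N, 3 O.
Implicit hydrogens by atom environment:
  3 × C (aromatic): no H
  2 × C (aromatic): 1 H each → 2
  2 × O: 1 H each → 2
  1 × C: 3 H
  1 × C: no H
  1 × N (aromatic): no H
  1 × O: no H
  Total hydrogens = 7.
Molecular formula: C7H7NO3

C7H7NO3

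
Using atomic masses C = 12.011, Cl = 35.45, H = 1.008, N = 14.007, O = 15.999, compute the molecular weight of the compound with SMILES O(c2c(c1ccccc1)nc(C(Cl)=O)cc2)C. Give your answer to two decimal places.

247.68

Molecular formula: C13H10ClNO2.
M = 13×12.011 + 1×35.45 + 10×1.008 + 1×14.007 + 2×15.999 = 247.68 g/mol.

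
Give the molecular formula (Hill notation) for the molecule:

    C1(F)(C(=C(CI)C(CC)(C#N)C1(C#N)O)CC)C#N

C13H13FIN3O

Heavy atoms from the SMILES: 13 C, 1 F, 1 I, 3 N, 1 O.
Implicit hydrogens by atom environment:
  8 × C: no H
  3 × C: 2 H each → 6
  3 × N: no H
  2 × C: 3 H each → 6
  1 × F: no H
  1 × I: no H
  1 × O: 1 H
  Total hydrogens = 13.
Molecular formula: C13H13FIN3O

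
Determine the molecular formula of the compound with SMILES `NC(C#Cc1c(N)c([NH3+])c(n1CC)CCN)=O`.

C11H18N5O+

Heavy atoms from the SMILES: 11 C, 5 N, 1 O.
Implicit hydrogens by atom environment:
  4 × C (aromatic): no H
  3 × C: 2 H each → 6
  3 × C: no H
  3 × N: 2 H each → 6
  1 × C: 3 H
  1 × N (charge +1): 3 H
  1 × N (aromatic): no H
  1 × O: no H
  Total hydrogens = 18.
Net charge +1.
Molecular formula: C11H18N5O+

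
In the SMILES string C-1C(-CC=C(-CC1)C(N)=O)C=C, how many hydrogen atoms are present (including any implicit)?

Hydrogens are implicit in SMILES; fill each atom to its normal valence:
  5 × C: 2 H each → 10
  3 × C: 1 H each → 3
  2 × C: no H
  1 × N: 2 H
  1 × O: no H
  Total hydrogens = 15.

15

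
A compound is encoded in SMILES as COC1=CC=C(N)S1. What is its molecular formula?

Heavy atoms from the SMILES: 5 C, 1 N, 1 O, 1 S.
Implicit hydrogens by atom environment:
  2 × C (aromatic): 1 H each → 2
  2 × C (aromatic): no H
  1 × C: 3 H
  1 × N: 2 H
  1 × O: no H
  1 × S (aromatic): no H
  Total hydrogens = 7.
Molecular formula: C5H7NOS

C5H7NOS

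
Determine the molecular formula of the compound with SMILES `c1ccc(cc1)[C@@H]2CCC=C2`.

C11H12

Heavy atoms from the SMILES: 11 C.
Implicit hydrogens by atom environment:
  5 × C (aromatic): 1 H each → 5
  3 × C: 1 H each → 3
  2 × C: 2 H each → 4
  1 × C (aromatic): no H
  Total hydrogens = 12.
Molecular formula: C11H12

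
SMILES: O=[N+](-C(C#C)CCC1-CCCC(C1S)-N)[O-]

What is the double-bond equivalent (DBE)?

4

Molecular formula from the SMILES: C11H18N2O2S.
DoU = (2C + 2 + N − H − X)/2 = (2·11 + 2 + 2 − 18 − 0)/2 = 8/2 = 4.
(Structurally: 1 ring(s) + 3 π bond(s) = 4.)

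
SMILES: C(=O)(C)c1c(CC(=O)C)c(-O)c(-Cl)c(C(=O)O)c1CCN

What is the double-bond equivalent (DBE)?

Molecular formula from the SMILES: C14H16ClNO5.
DoU = (2C + 2 + N − H − X)/2 = (2·14 + 2 + 1 − 16 − 1)/2 = 14/2 = 7.
(Structurally: 1 ring(s) + 6 π bond(s) = 7.)

7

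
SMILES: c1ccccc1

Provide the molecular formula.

Heavy atoms from the SMILES: 6 C.
Implicit hydrogens by atom environment:
  6 × C (aromatic): 1 H each → 6
  Total hydrogens = 6.
Molecular formula: C6H6

C6H6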